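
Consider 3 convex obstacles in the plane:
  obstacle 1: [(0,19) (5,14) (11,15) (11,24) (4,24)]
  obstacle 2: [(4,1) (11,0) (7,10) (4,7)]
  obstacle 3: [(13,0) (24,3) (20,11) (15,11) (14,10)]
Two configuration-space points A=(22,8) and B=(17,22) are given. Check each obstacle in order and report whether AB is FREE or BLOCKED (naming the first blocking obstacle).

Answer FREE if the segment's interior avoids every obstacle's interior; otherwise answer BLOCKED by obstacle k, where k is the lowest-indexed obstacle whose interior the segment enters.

Obstacle 1 [(0,19) (5,14) (11,15) (11,24) (4,24)]:
  edge (0,19)–(5,14): clear
  edge (5,14)–(11,15): clear
  edge (11,15)–(11,24): clear
  edge (11,24)–(4,24): clear
  edge (4,24)–(0,19): clear
  midpoint (39/2,15) outside
  → clear
Obstacle 2 [(4,1) (11,0) (7,10) (4,7)]:
  edge (4,1)–(11,0): clear
  edge (11,0)–(7,10): clear
  edge (7,10)–(4,7): clear
  edge (4,7)–(4,1): clear
  midpoint (39/2,15) outside
  → clear
Obstacle 3 [(13,0) (24,3) (20,11) (15,11) (14,10)]:
  edge (13,0)–(24,3): clear
  edge (24,3)–(20,11): clear
  edge (20,11)–(15,11): clear
  edge (15,11)–(14,10): clear
  edge (14,10)–(13,0): clear
  midpoint (39/2,15) outside
  → clear

FREE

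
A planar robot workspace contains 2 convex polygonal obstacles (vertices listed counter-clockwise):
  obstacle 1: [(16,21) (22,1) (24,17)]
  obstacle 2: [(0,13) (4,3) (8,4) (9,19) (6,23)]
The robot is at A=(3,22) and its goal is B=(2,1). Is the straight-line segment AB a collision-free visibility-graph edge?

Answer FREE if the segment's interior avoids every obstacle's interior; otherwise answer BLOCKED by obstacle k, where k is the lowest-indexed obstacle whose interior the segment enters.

BLOCKED by obstacle 2

Obstacle 1 [(16,21) (22,1) (24,17)]:
  edge (16,21)–(22,1): clear
  edge (22,1)–(24,17): clear
  edge (24,17)–(16,21): clear
  midpoint (5/2,23/2) outside
  → clear
Obstacle 2 [(0,13) (4,3) (8,4) (9,19) (6,23)]:
  edge (0,13)–(4,3): crosses AB
  edge (4,3)–(8,4): clear
  edge (8,4)–(9,19): clear
  edge (9,19)–(6,23): clear
  edge (6,23)–(0,13): crosses AB
  → BLOCKED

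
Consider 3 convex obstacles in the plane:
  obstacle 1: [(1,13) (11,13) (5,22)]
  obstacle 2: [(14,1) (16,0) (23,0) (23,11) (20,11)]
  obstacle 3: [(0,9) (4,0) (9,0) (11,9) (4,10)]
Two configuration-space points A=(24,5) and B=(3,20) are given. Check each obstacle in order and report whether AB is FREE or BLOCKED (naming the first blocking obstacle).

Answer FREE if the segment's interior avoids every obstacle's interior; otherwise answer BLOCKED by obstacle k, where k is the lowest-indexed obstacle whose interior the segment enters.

Obstacle 1 [(1,13) (11,13) (5,22)]:
  edge (1,13)–(11,13): clear
  edge (11,13)–(5,22): crosses AB
  edge (5,22)–(1,13): crosses AB
  → BLOCKED
Obstacle 2 [(14,1) (16,0) (23,0) (23,11) (20,11)]:
  edge (14,1)–(16,0): clear
  edge (16,0)–(23,0): clear
  edge (23,0)–(23,11): crosses AB
  edge (23,11)–(20,11): clear
  edge (20,11)–(14,1): crosses AB
  → BLOCKED
Obstacle 3 [(0,9) (4,0) (9,0) (11,9) (4,10)]:
  edge (0,9)–(4,0): clear
  edge (4,0)–(9,0): clear
  edge (9,0)–(11,9): clear
  edge (11,9)–(4,10): clear
  edge (4,10)–(0,9): clear
  midpoint (27/2,25/2) outside
  → clear

BLOCKED by obstacle 1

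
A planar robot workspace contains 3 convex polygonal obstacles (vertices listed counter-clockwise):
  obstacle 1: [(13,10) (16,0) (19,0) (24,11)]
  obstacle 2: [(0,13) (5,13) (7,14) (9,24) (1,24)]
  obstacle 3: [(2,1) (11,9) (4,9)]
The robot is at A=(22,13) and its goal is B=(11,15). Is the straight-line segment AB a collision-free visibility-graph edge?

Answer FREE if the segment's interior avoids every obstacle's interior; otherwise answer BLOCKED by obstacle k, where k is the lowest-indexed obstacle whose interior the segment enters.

Obstacle 1 [(13,10) (16,0) (19,0) (24,11)]:
  edge (13,10)–(16,0): clear
  edge (16,0)–(19,0): clear
  edge (19,0)–(24,11): clear
  edge (24,11)–(13,10): clear
  midpoint (33/2,14) outside
  → clear
Obstacle 2 [(0,13) (5,13) (7,14) (9,24) (1,24)]:
  edge (0,13)–(5,13): clear
  edge (5,13)–(7,14): clear
  edge (7,14)–(9,24): clear
  edge (9,24)–(1,24): clear
  edge (1,24)–(0,13): clear
  midpoint (33/2,14) outside
  → clear
Obstacle 3 [(2,1) (11,9) (4,9)]:
  edge (2,1)–(11,9): clear
  edge (11,9)–(4,9): clear
  edge (4,9)–(2,1): clear
  midpoint (33/2,14) outside
  → clear

FREE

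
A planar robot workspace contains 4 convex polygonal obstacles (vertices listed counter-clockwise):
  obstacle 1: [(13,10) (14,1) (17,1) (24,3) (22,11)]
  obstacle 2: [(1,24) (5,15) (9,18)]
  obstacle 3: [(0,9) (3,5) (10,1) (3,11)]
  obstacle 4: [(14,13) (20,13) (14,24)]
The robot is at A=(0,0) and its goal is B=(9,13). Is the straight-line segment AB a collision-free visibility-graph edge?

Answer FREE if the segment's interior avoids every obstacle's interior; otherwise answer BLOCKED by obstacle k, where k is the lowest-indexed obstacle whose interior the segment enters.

BLOCKED by obstacle 3

Obstacle 1 [(13,10) (14,1) (17,1) (24,3) (22,11)]:
  edge (13,10)–(14,1): clear
  edge (14,1)–(17,1): clear
  edge (17,1)–(24,3): clear
  edge (24,3)–(22,11): clear
  edge (22,11)–(13,10): clear
  midpoint (9/2,13/2) outside
  → clear
Obstacle 2 [(1,24) (5,15) (9,18)]:
  edge (1,24)–(5,15): clear
  edge (5,15)–(9,18): clear
  edge (9,18)–(1,24): clear
  midpoint (9/2,13/2) outside
  → clear
Obstacle 3 [(0,9) (3,5) (10,1) (3,11)]:
  edge (0,9)–(3,5): clear
  edge (3,5)–(10,1): crosses AB
  edge (10,1)–(3,11): crosses AB
  edge (3,11)–(0,9): clear
  → BLOCKED
Obstacle 4 [(14,13) (20,13) (14,24)]:
  edge (14,13)–(20,13): clear
  edge (20,13)–(14,24): clear
  edge (14,24)–(14,13): clear
  midpoint (9/2,13/2) outside
  → clear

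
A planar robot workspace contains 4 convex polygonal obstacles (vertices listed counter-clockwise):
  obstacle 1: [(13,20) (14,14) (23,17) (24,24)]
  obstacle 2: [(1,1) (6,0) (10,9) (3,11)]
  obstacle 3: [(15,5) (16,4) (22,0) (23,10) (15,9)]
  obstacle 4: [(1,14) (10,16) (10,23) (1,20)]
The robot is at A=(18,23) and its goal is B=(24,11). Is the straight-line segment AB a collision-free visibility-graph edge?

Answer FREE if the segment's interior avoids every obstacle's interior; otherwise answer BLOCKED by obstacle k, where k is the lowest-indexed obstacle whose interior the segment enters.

BLOCKED by obstacle 1

Obstacle 1 [(13,20) (14,14) (23,17) (24,24)]:
  edge (13,20)–(14,14): clear
  edge (14,14)–(23,17): crosses AB
  edge (23,17)–(24,24): clear
  edge (24,24)–(13,20): crosses AB
  → BLOCKED
Obstacle 2 [(1,1) (6,0) (10,9) (3,11)]:
  edge (1,1)–(6,0): clear
  edge (6,0)–(10,9): clear
  edge (10,9)–(3,11): clear
  edge (3,11)–(1,1): clear
  midpoint (21,17) outside
  → clear
Obstacle 3 [(15,5) (16,4) (22,0) (23,10) (15,9)]:
  edge (15,5)–(16,4): clear
  edge (16,4)–(22,0): clear
  edge (22,0)–(23,10): clear
  edge (23,10)–(15,9): clear
  edge (15,9)–(15,5): clear
  midpoint (21,17) outside
  → clear
Obstacle 4 [(1,14) (10,16) (10,23) (1,20)]:
  edge (1,14)–(10,16): clear
  edge (10,16)–(10,23): clear
  edge (10,23)–(1,20): clear
  edge (1,20)–(1,14): clear
  midpoint (21,17) outside
  → clear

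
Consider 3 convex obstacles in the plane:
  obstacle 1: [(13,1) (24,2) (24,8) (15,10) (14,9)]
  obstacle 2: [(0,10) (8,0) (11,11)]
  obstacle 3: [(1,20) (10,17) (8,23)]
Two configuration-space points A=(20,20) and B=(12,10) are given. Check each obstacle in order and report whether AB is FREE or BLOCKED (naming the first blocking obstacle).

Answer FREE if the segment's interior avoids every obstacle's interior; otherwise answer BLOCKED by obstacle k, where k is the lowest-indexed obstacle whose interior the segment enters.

FREE

Obstacle 1 [(13,1) (24,2) (24,8) (15,10) (14,9)]:
  edge (13,1)–(24,2): clear
  edge (24,2)–(24,8): clear
  edge (24,8)–(15,10): clear
  edge (15,10)–(14,9): clear
  edge (14,9)–(13,1): clear
  midpoint (16,15) outside
  → clear
Obstacle 2 [(0,10) (8,0) (11,11)]:
  edge (0,10)–(8,0): clear
  edge (8,0)–(11,11): clear
  edge (11,11)–(0,10): clear
  midpoint (16,15) outside
  → clear
Obstacle 3 [(1,20) (10,17) (8,23)]:
  edge (1,20)–(10,17): clear
  edge (10,17)–(8,23): clear
  edge (8,23)–(1,20): clear
  midpoint (16,15) outside
  → clear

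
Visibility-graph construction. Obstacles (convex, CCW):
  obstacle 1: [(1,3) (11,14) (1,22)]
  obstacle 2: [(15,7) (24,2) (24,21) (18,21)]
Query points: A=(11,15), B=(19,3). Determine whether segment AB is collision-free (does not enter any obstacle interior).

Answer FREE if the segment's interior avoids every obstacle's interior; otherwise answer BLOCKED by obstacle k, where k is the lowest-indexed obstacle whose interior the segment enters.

BLOCKED by obstacle 2

Obstacle 1 [(1,3) (11,14) (1,22)]:
  edge (1,3)–(11,14): clear
  edge (11,14)–(1,22): clear
  edge (1,22)–(1,3): clear
  midpoint (15,9) outside
  → clear
Obstacle 2 [(15,7) (24,2) (24,21) (18,21)]:
  edge (15,7)–(24,2): crosses AB
  edge (24,2)–(24,21): clear
  edge (24,21)–(18,21): clear
  edge (18,21)–(15,7): crosses AB
  → BLOCKED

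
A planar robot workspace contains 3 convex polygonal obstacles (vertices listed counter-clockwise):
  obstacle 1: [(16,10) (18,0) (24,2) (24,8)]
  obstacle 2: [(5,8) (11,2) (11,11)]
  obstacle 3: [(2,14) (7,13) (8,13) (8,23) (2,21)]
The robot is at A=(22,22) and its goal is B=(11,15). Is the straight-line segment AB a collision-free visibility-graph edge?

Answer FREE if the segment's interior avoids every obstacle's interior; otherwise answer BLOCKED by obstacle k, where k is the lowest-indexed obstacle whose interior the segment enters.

Obstacle 1 [(16,10) (18,0) (24,2) (24,8)]:
  edge (16,10)–(18,0): clear
  edge (18,0)–(24,2): clear
  edge (24,2)–(24,8): clear
  edge (24,8)–(16,10): clear
  midpoint (33/2,37/2) outside
  → clear
Obstacle 2 [(5,8) (11,2) (11,11)]:
  edge (5,8)–(11,2): clear
  edge (11,2)–(11,11): clear
  edge (11,11)–(5,8): clear
  midpoint (33/2,37/2) outside
  → clear
Obstacle 3 [(2,14) (7,13) (8,13) (8,23) (2,21)]:
  edge (2,14)–(7,13): clear
  edge (7,13)–(8,13): clear
  edge (8,13)–(8,23): clear
  edge (8,23)–(2,21): clear
  edge (2,21)–(2,14): clear
  midpoint (33/2,37/2) outside
  → clear

FREE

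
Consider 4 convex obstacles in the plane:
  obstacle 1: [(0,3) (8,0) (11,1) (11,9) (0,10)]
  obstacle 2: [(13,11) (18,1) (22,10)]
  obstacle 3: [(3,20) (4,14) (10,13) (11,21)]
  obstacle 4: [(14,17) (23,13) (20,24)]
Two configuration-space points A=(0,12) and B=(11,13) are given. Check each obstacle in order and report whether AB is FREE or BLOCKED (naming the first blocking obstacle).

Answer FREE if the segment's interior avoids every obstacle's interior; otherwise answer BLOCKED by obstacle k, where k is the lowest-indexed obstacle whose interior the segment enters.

FREE

Obstacle 1 [(0,3) (8,0) (11,1) (11,9) (0,10)]:
  edge (0,3)–(8,0): clear
  edge (8,0)–(11,1): clear
  edge (11,1)–(11,9): clear
  edge (11,9)–(0,10): clear
  edge (0,10)–(0,3): clear
  midpoint (11/2,25/2) outside
  → clear
Obstacle 2 [(13,11) (18,1) (22,10)]:
  edge (13,11)–(18,1): clear
  edge (18,1)–(22,10): clear
  edge (22,10)–(13,11): clear
  midpoint (11/2,25/2) outside
  → clear
Obstacle 3 [(3,20) (4,14) (10,13) (11,21)]:
  edge (3,20)–(4,14): clear
  edge (4,14)–(10,13): clear
  edge (10,13)–(11,21): clear
  edge (11,21)–(3,20): clear
  midpoint (11/2,25/2) outside
  → clear
Obstacle 4 [(14,17) (23,13) (20,24)]:
  edge (14,17)–(23,13): clear
  edge (23,13)–(20,24): clear
  edge (20,24)–(14,17): clear
  midpoint (11/2,25/2) outside
  → clear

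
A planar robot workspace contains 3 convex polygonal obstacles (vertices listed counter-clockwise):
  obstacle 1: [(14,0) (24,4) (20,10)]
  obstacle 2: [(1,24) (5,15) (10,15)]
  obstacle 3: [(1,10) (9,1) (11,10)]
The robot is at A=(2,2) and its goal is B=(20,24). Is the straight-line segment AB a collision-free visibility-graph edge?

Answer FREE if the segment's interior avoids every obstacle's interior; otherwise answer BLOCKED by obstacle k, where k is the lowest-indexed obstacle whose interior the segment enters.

Obstacle 1 [(14,0) (24,4) (20,10)]:
  edge (14,0)–(24,4): clear
  edge (24,4)–(20,10): clear
  edge (20,10)–(14,0): clear
  midpoint (11,13) outside
  → clear
Obstacle 2 [(1,24) (5,15) (10,15)]:
  edge (1,24)–(5,15): clear
  edge (5,15)–(10,15): clear
  edge (10,15)–(1,24): clear
  midpoint (11,13) outside
  → clear
Obstacle 3 [(1,10) (9,1) (11,10)]:
  edge (1,10)–(9,1): crosses AB
  edge (9,1)–(11,10): clear
  edge (11,10)–(1,10): crosses AB
  → BLOCKED

BLOCKED by obstacle 3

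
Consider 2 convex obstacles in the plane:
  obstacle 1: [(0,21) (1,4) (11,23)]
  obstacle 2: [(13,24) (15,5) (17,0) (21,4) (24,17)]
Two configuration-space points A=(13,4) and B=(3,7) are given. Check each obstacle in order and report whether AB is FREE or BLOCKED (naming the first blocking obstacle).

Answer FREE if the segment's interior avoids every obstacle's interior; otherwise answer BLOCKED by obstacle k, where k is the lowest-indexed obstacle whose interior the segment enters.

FREE

Obstacle 1 [(0,21) (1,4) (11,23)]:
  edge (0,21)–(1,4): clear
  edge (1,4)–(11,23): clear
  edge (11,23)–(0,21): clear
  midpoint (8,11/2) outside
  → clear
Obstacle 2 [(13,24) (15,5) (17,0) (21,4) (24,17)]:
  edge (13,24)–(15,5): clear
  edge (15,5)–(17,0): clear
  edge (17,0)–(21,4): clear
  edge (21,4)–(24,17): clear
  edge (24,17)–(13,24): clear
  midpoint (8,11/2) outside
  → clear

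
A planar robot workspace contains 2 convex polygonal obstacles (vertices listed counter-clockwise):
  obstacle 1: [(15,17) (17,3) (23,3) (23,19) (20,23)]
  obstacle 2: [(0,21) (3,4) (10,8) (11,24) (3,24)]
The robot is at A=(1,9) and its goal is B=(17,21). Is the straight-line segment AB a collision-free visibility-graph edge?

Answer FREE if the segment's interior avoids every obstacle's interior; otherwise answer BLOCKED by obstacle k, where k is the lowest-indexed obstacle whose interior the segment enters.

BLOCKED by obstacle 2

Obstacle 1 [(15,17) (17,3) (23,3) (23,19) (20,23)]:
  edge (15,17)–(17,3): clear
  edge (17,3)–(23,3): clear
  edge (23,3)–(23,19): clear
  edge (23,19)–(20,23): clear
  edge (20,23)–(15,17): clear
  midpoint (9,15) outside
  → clear
Obstacle 2 [(0,21) (3,4) (10,8) (11,24) (3,24)]:
  edge (0,21)–(3,4): crosses AB
  edge (3,4)–(10,8): clear
  edge (10,8)–(11,24): crosses AB
  edge (11,24)–(3,24): clear
  edge (3,24)–(0,21): clear
  → BLOCKED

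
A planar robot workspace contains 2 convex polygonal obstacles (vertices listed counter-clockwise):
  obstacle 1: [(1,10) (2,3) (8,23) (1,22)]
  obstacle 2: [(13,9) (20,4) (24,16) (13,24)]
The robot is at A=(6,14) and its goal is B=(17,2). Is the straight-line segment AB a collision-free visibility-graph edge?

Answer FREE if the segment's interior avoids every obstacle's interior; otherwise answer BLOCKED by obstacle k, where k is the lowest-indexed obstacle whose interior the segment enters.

FREE

Obstacle 1 [(1,10) (2,3) (8,23) (1,22)]:
  edge (1,10)–(2,3): clear
  edge (2,3)–(8,23): clear
  edge (8,23)–(1,22): clear
  edge (1,22)–(1,10): clear
  midpoint (23/2,8) outside
  → clear
Obstacle 2 [(13,9) (20,4) (24,16) (13,24)]:
  edge (13,9)–(20,4): clear
  edge (20,4)–(24,16): clear
  edge (24,16)–(13,24): clear
  edge (13,24)–(13,9): clear
  midpoint (23/2,8) outside
  → clear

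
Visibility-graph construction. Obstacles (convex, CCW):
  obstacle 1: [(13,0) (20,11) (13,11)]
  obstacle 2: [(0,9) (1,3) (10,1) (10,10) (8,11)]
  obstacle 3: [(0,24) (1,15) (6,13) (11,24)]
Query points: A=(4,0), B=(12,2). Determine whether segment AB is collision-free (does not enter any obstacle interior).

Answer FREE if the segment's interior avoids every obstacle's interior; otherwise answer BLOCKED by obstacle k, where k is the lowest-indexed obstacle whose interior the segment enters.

Obstacle 1 [(13,0) (20,11) (13,11)]:
  edge (13,0)–(20,11): clear
  edge (20,11)–(13,11): clear
  edge (13,11)–(13,0): clear
  midpoint (8,1) outside
  → clear
Obstacle 2 [(0,9) (1,3) (10,1) (10,10) (8,11)]:
  edge (0,9)–(1,3): clear
  edge (1,3)–(10,1): crosses AB
  edge (10,1)–(10,10): crosses AB
  edge (10,10)–(8,11): clear
  edge (8,11)–(0,9): clear
  → BLOCKED
Obstacle 3 [(0,24) (1,15) (6,13) (11,24)]:
  edge (0,24)–(1,15): clear
  edge (1,15)–(6,13): clear
  edge (6,13)–(11,24): clear
  edge (11,24)–(0,24): clear
  midpoint (8,1) outside
  → clear

BLOCKED by obstacle 2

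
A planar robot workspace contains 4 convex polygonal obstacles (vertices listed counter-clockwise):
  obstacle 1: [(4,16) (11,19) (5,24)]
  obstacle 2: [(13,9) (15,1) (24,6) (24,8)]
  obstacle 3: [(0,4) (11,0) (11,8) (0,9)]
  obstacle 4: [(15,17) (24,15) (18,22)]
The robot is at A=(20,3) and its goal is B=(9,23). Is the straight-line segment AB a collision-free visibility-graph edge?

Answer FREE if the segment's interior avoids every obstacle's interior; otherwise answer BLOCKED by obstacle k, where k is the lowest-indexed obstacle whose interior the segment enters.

BLOCKED by obstacle 2

Obstacle 1 [(4,16) (11,19) (5,24)]:
  edge (4,16)–(11,19): clear
  edge (11,19)–(5,24): clear
  edge (5,24)–(4,16): clear
  midpoint (29/2,13) outside
  → clear
Obstacle 2 [(13,9) (15,1) (24,6) (24,8)]:
  edge (13,9)–(15,1): clear
  edge (15,1)–(24,6): crosses AB
  edge (24,6)–(24,8): clear
  edge (24,8)–(13,9): crosses AB
  → BLOCKED
Obstacle 3 [(0,4) (11,0) (11,8) (0,9)]:
  edge (0,4)–(11,0): clear
  edge (11,0)–(11,8): clear
  edge (11,8)–(0,9): clear
  edge (0,9)–(0,4): clear
  midpoint (29/2,13) outside
  → clear
Obstacle 4 [(15,17) (24,15) (18,22)]:
  edge (15,17)–(24,15): clear
  edge (24,15)–(18,22): clear
  edge (18,22)–(15,17): clear
  midpoint (29/2,13) outside
  → clear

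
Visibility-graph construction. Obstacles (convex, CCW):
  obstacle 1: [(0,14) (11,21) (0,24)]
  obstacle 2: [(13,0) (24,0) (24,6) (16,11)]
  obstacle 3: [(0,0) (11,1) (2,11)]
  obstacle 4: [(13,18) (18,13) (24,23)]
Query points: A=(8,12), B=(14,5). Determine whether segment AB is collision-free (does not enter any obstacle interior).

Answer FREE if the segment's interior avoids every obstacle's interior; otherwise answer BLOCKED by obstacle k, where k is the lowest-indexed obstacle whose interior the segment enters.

FREE

Obstacle 1 [(0,14) (11,21) (0,24)]:
  edge (0,14)–(11,21): clear
  edge (11,21)–(0,24): clear
  edge (0,24)–(0,14): clear
  midpoint (11,17/2) outside
  → clear
Obstacle 2 [(13,0) (24,0) (24,6) (16,11)]:
  edge (13,0)–(24,0): clear
  edge (24,0)–(24,6): clear
  edge (24,6)–(16,11): clear
  edge (16,11)–(13,0): clear
  midpoint (11,17/2) outside
  → clear
Obstacle 3 [(0,0) (11,1) (2,11)]:
  edge (0,0)–(11,1): clear
  edge (11,1)–(2,11): clear
  edge (2,11)–(0,0): clear
  midpoint (11,17/2) outside
  → clear
Obstacle 4 [(13,18) (18,13) (24,23)]:
  edge (13,18)–(18,13): clear
  edge (18,13)–(24,23): clear
  edge (24,23)–(13,18): clear
  midpoint (11,17/2) outside
  → clear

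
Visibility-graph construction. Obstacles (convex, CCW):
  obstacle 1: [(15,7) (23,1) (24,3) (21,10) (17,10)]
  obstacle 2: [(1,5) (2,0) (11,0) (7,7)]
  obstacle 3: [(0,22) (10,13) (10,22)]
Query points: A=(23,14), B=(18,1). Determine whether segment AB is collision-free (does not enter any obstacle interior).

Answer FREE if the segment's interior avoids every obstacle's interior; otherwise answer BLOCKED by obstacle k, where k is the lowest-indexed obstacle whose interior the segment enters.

Obstacle 1 [(15,7) (23,1) (24,3) (21,10) (17,10)]:
  edge (15,7)–(23,1): crosses AB
  edge (23,1)–(24,3): clear
  edge (24,3)–(21,10): crosses AB
  edge (21,10)–(17,10): clear
  edge (17,10)–(15,7): clear
  → BLOCKED
Obstacle 2 [(1,5) (2,0) (11,0) (7,7)]:
  edge (1,5)–(2,0): clear
  edge (2,0)–(11,0): clear
  edge (11,0)–(7,7): clear
  edge (7,7)–(1,5): clear
  midpoint (41/2,15/2) outside
  → clear
Obstacle 3 [(0,22) (10,13) (10,22)]:
  edge (0,22)–(10,13): clear
  edge (10,13)–(10,22): clear
  edge (10,22)–(0,22): clear
  midpoint (41/2,15/2) outside
  → clear

BLOCKED by obstacle 1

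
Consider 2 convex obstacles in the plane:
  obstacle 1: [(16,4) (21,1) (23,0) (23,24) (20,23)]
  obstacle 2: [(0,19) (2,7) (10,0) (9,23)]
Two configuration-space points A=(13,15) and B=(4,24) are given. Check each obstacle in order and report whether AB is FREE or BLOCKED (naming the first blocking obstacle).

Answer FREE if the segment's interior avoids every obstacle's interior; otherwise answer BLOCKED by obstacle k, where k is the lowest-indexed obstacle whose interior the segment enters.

Obstacle 1 [(16,4) (21,1) (23,0) (23,24) (20,23)]:
  edge (16,4)–(21,1): clear
  edge (21,1)–(23,0): clear
  edge (23,0)–(23,24): clear
  edge (23,24)–(20,23): clear
  edge (20,23)–(16,4): clear
  midpoint (17/2,39/2) outside
  → clear
Obstacle 2 [(0,19) (2,7) (10,0) (9,23)]:
  edge (0,19)–(2,7): clear
  edge (2,7)–(10,0): clear
  edge (10,0)–(9,23): crosses AB
  edge (9,23)–(0,19): crosses AB
  → BLOCKED

BLOCKED by obstacle 2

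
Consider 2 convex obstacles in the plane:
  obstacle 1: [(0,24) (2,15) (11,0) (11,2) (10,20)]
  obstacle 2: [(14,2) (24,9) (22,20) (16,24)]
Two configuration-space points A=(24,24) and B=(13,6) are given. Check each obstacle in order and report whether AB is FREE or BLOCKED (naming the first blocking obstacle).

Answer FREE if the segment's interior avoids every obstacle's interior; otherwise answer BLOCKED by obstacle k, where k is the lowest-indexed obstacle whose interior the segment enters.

BLOCKED by obstacle 2

Obstacle 1 [(0,24) (2,15) (11,0) (11,2) (10,20)]:
  edge (0,24)–(2,15): clear
  edge (2,15)–(11,0): clear
  edge (11,0)–(11,2): clear
  edge (11,2)–(10,20): clear
  edge (10,20)–(0,24): clear
  midpoint (37/2,15) outside
  → clear
Obstacle 2 [(14,2) (24,9) (22,20) (16,24)]:
  edge (14,2)–(24,9): clear
  edge (24,9)–(22,20): clear
  edge (22,20)–(16,24): crosses AB
  edge (16,24)–(14,2): crosses AB
  → BLOCKED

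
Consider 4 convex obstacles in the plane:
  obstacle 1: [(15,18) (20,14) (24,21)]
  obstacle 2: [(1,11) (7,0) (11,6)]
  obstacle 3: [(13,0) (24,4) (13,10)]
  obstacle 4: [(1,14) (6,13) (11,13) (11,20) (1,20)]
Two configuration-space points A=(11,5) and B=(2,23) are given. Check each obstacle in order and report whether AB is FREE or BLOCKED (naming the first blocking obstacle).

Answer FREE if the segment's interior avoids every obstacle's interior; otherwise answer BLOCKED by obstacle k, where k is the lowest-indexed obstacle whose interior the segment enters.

BLOCKED by obstacle 2

Obstacle 1 [(15,18) (20,14) (24,21)]:
  edge (15,18)–(20,14): clear
  edge (20,14)–(24,21): clear
  edge (24,21)–(15,18): clear
  midpoint (13/2,14) outside
  → clear
Obstacle 2 [(1,11) (7,0) (11,6)]:
  edge (1,11)–(7,0): clear
  edge (7,0)–(11,6): crosses AB
  edge (11,6)–(1,11): crosses AB
  → BLOCKED
Obstacle 3 [(13,0) (24,4) (13,10)]:
  edge (13,0)–(24,4): clear
  edge (24,4)–(13,10): clear
  edge (13,10)–(13,0): clear
  midpoint (13/2,14) outside
  → clear
Obstacle 4 [(1,14) (6,13) (11,13) (11,20) (1,20)]:
  edge (1,14)–(6,13): clear
  edge (6,13)–(11,13): crosses AB
  edge (11,13)–(11,20): clear
  edge (11,20)–(1,20): crosses AB
  edge (1,20)–(1,14): clear
  → BLOCKED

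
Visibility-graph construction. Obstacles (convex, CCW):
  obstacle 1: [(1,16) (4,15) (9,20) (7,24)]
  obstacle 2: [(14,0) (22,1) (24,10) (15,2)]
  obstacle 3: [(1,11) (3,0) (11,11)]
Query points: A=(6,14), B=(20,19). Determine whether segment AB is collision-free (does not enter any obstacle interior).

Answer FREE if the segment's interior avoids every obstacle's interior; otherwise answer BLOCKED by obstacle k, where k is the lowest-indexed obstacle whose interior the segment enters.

FREE

Obstacle 1 [(1,16) (4,15) (9,20) (7,24)]:
  edge (1,16)–(4,15): clear
  edge (4,15)–(9,20): clear
  edge (9,20)–(7,24): clear
  edge (7,24)–(1,16): clear
  midpoint (13,33/2) outside
  → clear
Obstacle 2 [(14,0) (22,1) (24,10) (15,2)]:
  edge (14,0)–(22,1): clear
  edge (22,1)–(24,10): clear
  edge (24,10)–(15,2): clear
  edge (15,2)–(14,0): clear
  midpoint (13,33/2) outside
  → clear
Obstacle 3 [(1,11) (3,0) (11,11)]:
  edge (1,11)–(3,0): clear
  edge (3,0)–(11,11): clear
  edge (11,11)–(1,11): clear
  midpoint (13,33/2) outside
  → clear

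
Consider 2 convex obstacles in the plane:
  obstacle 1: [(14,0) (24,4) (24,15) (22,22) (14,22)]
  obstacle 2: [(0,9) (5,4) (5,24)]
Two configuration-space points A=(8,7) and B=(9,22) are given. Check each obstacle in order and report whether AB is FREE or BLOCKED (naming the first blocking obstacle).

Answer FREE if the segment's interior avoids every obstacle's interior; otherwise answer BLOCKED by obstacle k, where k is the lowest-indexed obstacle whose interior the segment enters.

FREE

Obstacle 1 [(14,0) (24,4) (24,15) (22,22) (14,22)]:
  edge (14,0)–(24,4): clear
  edge (24,4)–(24,15): clear
  edge (24,15)–(22,22): clear
  edge (22,22)–(14,22): clear
  edge (14,22)–(14,0): clear
  midpoint (17/2,29/2) outside
  → clear
Obstacle 2 [(0,9) (5,4) (5,24)]:
  edge (0,9)–(5,4): clear
  edge (5,4)–(5,24): clear
  edge (5,24)–(0,9): clear
  midpoint (17/2,29/2) outside
  → clear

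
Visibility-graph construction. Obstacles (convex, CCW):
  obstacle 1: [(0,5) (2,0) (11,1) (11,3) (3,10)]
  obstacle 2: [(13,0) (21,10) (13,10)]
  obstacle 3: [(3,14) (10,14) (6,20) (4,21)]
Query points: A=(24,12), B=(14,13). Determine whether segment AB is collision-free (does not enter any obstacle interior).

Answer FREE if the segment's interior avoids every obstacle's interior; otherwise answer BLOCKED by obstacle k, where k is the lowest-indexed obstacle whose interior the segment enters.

FREE

Obstacle 1 [(0,5) (2,0) (11,1) (11,3) (3,10)]:
  edge (0,5)–(2,0): clear
  edge (2,0)–(11,1): clear
  edge (11,1)–(11,3): clear
  edge (11,3)–(3,10): clear
  edge (3,10)–(0,5): clear
  midpoint (19,25/2) outside
  → clear
Obstacle 2 [(13,0) (21,10) (13,10)]:
  edge (13,0)–(21,10): clear
  edge (21,10)–(13,10): clear
  edge (13,10)–(13,0): clear
  midpoint (19,25/2) outside
  → clear
Obstacle 3 [(3,14) (10,14) (6,20) (4,21)]:
  edge (3,14)–(10,14): clear
  edge (10,14)–(6,20): clear
  edge (6,20)–(4,21): clear
  edge (4,21)–(3,14): clear
  midpoint (19,25/2) outside
  → clear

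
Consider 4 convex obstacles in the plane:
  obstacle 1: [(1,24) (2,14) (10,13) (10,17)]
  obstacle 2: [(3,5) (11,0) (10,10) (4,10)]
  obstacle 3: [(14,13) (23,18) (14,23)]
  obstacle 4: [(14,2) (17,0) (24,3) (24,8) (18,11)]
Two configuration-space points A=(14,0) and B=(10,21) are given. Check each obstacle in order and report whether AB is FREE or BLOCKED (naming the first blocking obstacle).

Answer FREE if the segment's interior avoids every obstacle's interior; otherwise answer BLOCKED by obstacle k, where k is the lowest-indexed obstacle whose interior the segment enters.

Obstacle 1 [(1,24) (2,14) (10,13) (10,17)]:
  edge (1,24)–(2,14): clear
  edge (2,14)–(10,13): clear
  edge (10,13)–(10,17): clear
  edge (10,17)–(1,24): clear
  midpoint (12,21/2) outside
  → clear
Obstacle 2 [(3,5) (11,0) (10,10) (4,10)]:
  edge (3,5)–(11,0): clear
  edge (11,0)–(10,10): clear
  edge (10,10)–(4,10): clear
  edge (4,10)–(3,5): clear
  midpoint (12,21/2) outside
  → clear
Obstacle 3 [(14,13) (23,18) (14,23)]:
  edge (14,13)–(23,18): clear
  edge (23,18)–(14,23): clear
  edge (14,23)–(14,13): clear
  midpoint (12,21/2) outside
  → clear
Obstacle 4 [(14,2) (17,0) (24,3) (24,8) (18,11)]:
  edge (14,2)–(17,0): clear
  edge (17,0)–(24,3): clear
  edge (24,3)–(24,8): clear
  edge (24,8)–(18,11): clear
  edge (18,11)–(14,2): clear
  midpoint (12,21/2) outside
  → clear

FREE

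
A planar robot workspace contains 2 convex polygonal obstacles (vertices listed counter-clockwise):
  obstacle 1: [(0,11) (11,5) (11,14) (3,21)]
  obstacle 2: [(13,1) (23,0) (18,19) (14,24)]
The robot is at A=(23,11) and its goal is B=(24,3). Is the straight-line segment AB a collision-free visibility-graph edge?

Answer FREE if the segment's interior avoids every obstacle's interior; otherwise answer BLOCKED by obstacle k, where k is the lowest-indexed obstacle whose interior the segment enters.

FREE

Obstacle 1 [(0,11) (11,5) (11,14) (3,21)]:
  edge (0,11)–(11,5): clear
  edge (11,5)–(11,14): clear
  edge (11,14)–(3,21): clear
  edge (3,21)–(0,11): clear
  midpoint (47/2,7) outside
  → clear
Obstacle 2 [(13,1) (23,0) (18,19) (14,24)]:
  edge (13,1)–(23,0): clear
  edge (23,0)–(18,19): clear
  edge (18,19)–(14,24): clear
  edge (14,24)–(13,1): clear
  midpoint (47/2,7) outside
  → clear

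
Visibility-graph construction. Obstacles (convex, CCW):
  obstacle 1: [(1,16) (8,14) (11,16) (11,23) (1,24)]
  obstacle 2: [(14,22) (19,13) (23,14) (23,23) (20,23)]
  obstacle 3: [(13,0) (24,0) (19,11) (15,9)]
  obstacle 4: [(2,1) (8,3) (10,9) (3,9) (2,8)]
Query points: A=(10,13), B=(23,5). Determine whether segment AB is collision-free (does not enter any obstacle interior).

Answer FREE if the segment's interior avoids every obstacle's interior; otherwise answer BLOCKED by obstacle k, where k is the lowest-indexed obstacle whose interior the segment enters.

BLOCKED by obstacle 3

Obstacle 1 [(1,16) (8,14) (11,16) (11,23) (1,24)]:
  edge (1,16)–(8,14): clear
  edge (8,14)–(11,16): clear
  edge (11,16)–(11,23): clear
  edge (11,23)–(1,24): clear
  edge (1,24)–(1,16): clear
  midpoint (33/2,9) outside
  → clear
Obstacle 2 [(14,22) (19,13) (23,14) (23,23) (20,23)]:
  edge (14,22)–(19,13): clear
  edge (19,13)–(23,14): clear
  edge (23,14)–(23,23): clear
  edge (23,23)–(20,23): clear
  edge (20,23)–(14,22): clear
  midpoint (33/2,9) outside
  → clear
Obstacle 3 [(13,0) (24,0) (19,11) (15,9)]:
  edge (13,0)–(24,0): clear
  edge (24,0)–(19,11): crosses AB
  edge (19,11)–(15,9): crosses AB
  edge (15,9)–(13,0): clear
  → BLOCKED
Obstacle 4 [(2,1) (8,3) (10,9) (3,9) (2,8)]:
  edge (2,1)–(8,3): clear
  edge (8,3)–(10,9): clear
  edge (10,9)–(3,9): clear
  edge (3,9)–(2,8): clear
  edge (2,8)–(2,1): clear
  midpoint (33/2,9) outside
  → clear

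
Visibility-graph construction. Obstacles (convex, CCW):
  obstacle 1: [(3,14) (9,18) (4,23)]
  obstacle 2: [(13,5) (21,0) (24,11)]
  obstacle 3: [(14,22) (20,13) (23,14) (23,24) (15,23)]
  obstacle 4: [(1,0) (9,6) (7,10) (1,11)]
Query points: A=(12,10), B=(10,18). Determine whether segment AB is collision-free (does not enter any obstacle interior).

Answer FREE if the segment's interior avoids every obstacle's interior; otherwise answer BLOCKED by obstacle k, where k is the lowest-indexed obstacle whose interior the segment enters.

Obstacle 1 [(3,14) (9,18) (4,23)]:
  edge (3,14)–(9,18): clear
  edge (9,18)–(4,23): clear
  edge (4,23)–(3,14): clear
  midpoint (11,14) outside
  → clear
Obstacle 2 [(13,5) (21,0) (24,11)]:
  edge (13,5)–(21,0): clear
  edge (21,0)–(24,11): clear
  edge (24,11)–(13,5): clear
  midpoint (11,14) outside
  → clear
Obstacle 3 [(14,22) (20,13) (23,14) (23,24) (15,23)]:
  edge (14,22)–(20,13): clear
  edge (20,13)–(23,14): clear
  edge (23,14)–(23,24): clear
  edge (23,24)–(15,23): clear
  edge (15,23)–(14,22): clear
  midpoint (11,14) outside
  → clear
Obstacle 4 [(1,0) (9,6) (7,10) (1,11)]:
  edge (1,0)–(9,6): clear
  edge (9,6)–(7,10): clear
  edge (7,10)–(1,11): clear
  edge (1,11)–(1,0): clear
  midpoint (11,14) outside
  → clear

FREE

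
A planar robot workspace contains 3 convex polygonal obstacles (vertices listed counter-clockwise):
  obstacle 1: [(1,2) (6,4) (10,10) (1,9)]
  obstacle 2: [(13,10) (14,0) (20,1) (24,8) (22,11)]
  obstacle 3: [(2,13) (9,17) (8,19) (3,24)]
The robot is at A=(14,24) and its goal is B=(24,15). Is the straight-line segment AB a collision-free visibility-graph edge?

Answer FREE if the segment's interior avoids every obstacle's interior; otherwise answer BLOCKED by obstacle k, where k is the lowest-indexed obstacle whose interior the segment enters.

FREE

Obstacle 1 [(1,2) (6,4) (10,10) (1,9)]:
  edge (1,2)–(6,4): clear
  edge (6,4)–(10,10): clear
  edge (10,10)–(1,9): clear
  edge (1,9)–(1,2): clear
  midpoint (19,39/2) outside
  → clear
Obstacle 2 [(13,10) (14,0) (20,1) (24,8) (22,11)]:
  edge (13,10)–(14,0): clear
  edge (14,0)–(20,1): clear
  edge (20,1)–(24,8): clear
  edge (24,8)–(22,11): clear
  edge (22,11)–(13,10): clear
  midpoint (19,39/2) outside
  → clear
Obstacle 3 [(2,13) (9,17) (8,19) (3,24)]:
  edge (2,13)–(9,17): clear
  edge (9,17)–(8,19): clear
  edge (8,19)–(3,24): clear
  edge (3,24)–(2,13): clear
  midpoint (19,39/2) outside
  → clear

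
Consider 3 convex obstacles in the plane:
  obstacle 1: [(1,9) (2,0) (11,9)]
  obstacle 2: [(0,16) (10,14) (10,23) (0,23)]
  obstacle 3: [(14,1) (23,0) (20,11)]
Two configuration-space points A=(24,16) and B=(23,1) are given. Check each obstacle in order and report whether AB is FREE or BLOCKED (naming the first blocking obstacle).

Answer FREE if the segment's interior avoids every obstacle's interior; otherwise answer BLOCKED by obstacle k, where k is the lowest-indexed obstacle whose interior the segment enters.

FREE

Obstacle 1 [(1,9) (2,0) (11,9)]:
  edge (1,9)–(2,0): clear
  edge (2,0)–(11,9): clear
  edge (11,9)–(1,9): clear
  midpoint (47/2,17/2) outside
  → clear
Obstacle 2 [(0,16) (10,14) (10,23) (0,23)]:
  edge (0,16)–(10,14): clear
  edge (10,14)–(10,23): clear
  edge (10,23)–(0,23): clear
  edge (0,23)–(0,16): clear
  midpoint (47/2,17/2) outside
  → clear
Obstacle 3 [(14,1) (23,0) (20,11)]:
  edge (14,1)–(23,0): clear
  edge (23,0)–(20,11): clear
  edge (20,11)–(14,1): clear
  midpoint (47/2,17/2) outside
  → clear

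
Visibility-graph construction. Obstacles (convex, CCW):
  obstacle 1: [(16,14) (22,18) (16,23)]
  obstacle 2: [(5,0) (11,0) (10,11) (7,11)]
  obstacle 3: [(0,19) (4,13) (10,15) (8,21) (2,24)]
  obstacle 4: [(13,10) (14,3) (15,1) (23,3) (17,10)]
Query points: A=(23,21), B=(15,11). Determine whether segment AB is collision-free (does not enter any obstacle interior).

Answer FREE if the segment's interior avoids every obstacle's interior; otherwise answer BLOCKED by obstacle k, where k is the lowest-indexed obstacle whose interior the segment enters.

BLOCKED by obstacle 1

Obstacle 1 [(16,14) (22,18) (16,23)]:
  edge (16,14)–(22,18): crosses AB
  edge (22,18)–(16,23): crosses AB
  edge (16,23)–(16,14): clear
  → BLOCKED
Obstacle 2 [(5,0) (11,0) (10,11) (7,11)]:
  edge (5,0)–(11,0): clear
  edge (11,0)–(10,11): clear
  edge (10,11)–(7,11): clear
  edge (7,11)–(5,0): clear
  midpoint (19,16) outside
  → clear
Obstacle 3 [(0,19) (4,13) (10,15) (8,21) (2,24)]:
  edge (0,19)–(4,13): clear
  edge (4,13)–(10,15): clear
  edge (10,15)–(8,21): clear
  edge (8,21)–(2,24): clear
  edge (2,24)–(0,19): clear
  midpoint (19,16) outside
  → clear
Obstacle 4 [(13,10) (14,3) (15,1) (23,3) (17,10)]:
  edge (13,10)–(14,3): clear
  edge (14,3)–(15,1): clear
  edge (15,1)–(23,3): clear
  edge (23,3)–(17,10): clear
  edge (17,10)–(13,10): clear
  midpoint (19,16) outside
  → clear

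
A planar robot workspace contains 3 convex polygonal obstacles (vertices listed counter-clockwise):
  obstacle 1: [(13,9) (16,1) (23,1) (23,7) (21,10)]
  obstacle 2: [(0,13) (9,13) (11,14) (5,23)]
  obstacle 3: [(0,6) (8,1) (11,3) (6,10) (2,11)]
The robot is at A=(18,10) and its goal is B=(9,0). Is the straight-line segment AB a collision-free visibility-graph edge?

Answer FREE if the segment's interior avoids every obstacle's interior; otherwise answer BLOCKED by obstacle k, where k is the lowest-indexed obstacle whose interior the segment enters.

Obstacle 1 [(13,9) (16,1) (23,1) (23,7) (21,10)]:
  edge (13,9)–(16,1): crosses AB
  edge (16,1)–(23,1): clear
  edge (23,1)–(23,7): clear
  edge (23,7)–(21,10): clear
  edge (21,10)–(13,9): crosses AB
  → BLOCKED
Obstacle 2 [(0,13) (9,13) (11,14) (5,23)]:
  edge (0,13)–(9,13): clear
  edge (9,13)–(11,14): clear
  edge (11,14)–(5,23): clear
  edge (5,23)–(0,13): clear
  midpoint (27/2,5) outside
  → clear
Obstacle 3 [(0,6) (8,1) (11,3) (6,10) (2,11)]:
  edge (0,6)–(8,1): clear
  edge (8,1)–(11,3): clear
  edge (11,3)–(6,10): clear
  edge (6,10)–(2,11): clear
  edge (2,11)–(0,6): clear
  midpoint (27/2,5) outside
  → clear

BLOCKED by obstacle 1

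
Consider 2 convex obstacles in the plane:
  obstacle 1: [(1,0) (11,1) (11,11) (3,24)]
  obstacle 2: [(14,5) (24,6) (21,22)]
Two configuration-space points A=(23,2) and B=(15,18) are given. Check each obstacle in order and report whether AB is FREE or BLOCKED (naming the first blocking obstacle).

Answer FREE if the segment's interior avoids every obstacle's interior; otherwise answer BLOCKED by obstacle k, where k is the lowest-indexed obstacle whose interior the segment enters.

Obstacle 1 [(1,0) (11,1) (11,11) (3,24)]:
  edge (1,0)–(11,1): clear
  edge (11,1)–(11,11): clear
  edge (11,11)–(3,24): clear
  edge (3,24)–(1,0): clear
  midpoint (19,10) outside
  → clear
Obstacle 2 [(14,5) (24,6) (21,22)]:
  edge (14,5)–(24,6): crosses AB
  edge (24,6)–(21,22): clear
  edge (21,22)–(14,5): crosses AB
  → BLOCKED

BLOCKED by obstacle 2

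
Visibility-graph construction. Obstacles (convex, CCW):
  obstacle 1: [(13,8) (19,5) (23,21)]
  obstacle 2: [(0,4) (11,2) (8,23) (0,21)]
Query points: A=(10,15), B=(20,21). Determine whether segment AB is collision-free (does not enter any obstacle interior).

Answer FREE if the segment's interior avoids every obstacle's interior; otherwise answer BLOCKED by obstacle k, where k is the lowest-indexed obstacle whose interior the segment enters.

FREE

Obstacle 1 [(13,8) (19,5) (23,21)]:
  edge (13,8)–(19,5): clear
  edge (19,5)–(23,21): clear
  edge (23,21)–(13,8): clear
  midpoint (15,18) outside
  → clear
Obstacle 2 [(0,4) (11,2) (8,23) (0,21)]:
  edge (0,4)–(11,2): clear
  edge (11,2)–(8,23): clear
  edge (8,23)–(0,21): clear
  edge (0,21)–(0,4): clear
  midpoint (15,18) outside
  → clear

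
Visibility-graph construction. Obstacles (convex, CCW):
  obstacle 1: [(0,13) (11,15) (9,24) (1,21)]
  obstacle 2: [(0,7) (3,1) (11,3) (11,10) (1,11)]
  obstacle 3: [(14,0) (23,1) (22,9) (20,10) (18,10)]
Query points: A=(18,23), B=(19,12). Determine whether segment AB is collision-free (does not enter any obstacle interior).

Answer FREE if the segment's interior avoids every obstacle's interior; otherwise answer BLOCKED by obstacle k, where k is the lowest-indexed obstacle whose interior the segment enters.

FREE

Obstacle 1 [(0,13) (11,15) (9,24) (1,21)]:
  edge (0,13)–(11,15): clear
  edge (11,15)–(9,24): clear
  edge (9,24)–(1,21): clear
  edge (1,21)–(0,13): clear
  midpoint (37/2,35/2) outside
  → clear
Obstacle 2 [(0,7) (3,1) (11,3) (11,10) (1,11)]:
  edge (0,7)–(3,1): clear
  edge (3,1)–(11,3): clear
  edge (11,3)–(11,10): clear
  edge (11,10)–(1,11): clear
  edge (1,11)–(0,7): clear
  midpoint (37/2,35/2) outside
  → clear
Obstacle 3 [(14,0) (23,1) (22,9) (20,10) (18,10)]:
  edge (14,0)–(23,1): clear
  edge (23,1)–(22,9): clear
  edge (22,9)–(20,10): clear
  edge (20,10)–(18,10): clear
  edge (18,10)–(14,0): clear
  midpoint (37/2,35/2) outside
  → clear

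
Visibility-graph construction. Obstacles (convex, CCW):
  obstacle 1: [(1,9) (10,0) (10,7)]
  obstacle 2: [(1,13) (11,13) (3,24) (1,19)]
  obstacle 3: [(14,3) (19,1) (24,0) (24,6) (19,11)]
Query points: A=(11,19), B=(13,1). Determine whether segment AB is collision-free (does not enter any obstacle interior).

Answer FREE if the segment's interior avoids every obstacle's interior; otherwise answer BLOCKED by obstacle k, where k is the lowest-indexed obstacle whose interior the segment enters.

FREE

Obstacle 1 [(1,9) (10,0) (10,7)]:
  edge (1,9)–(10,0): clear
  edge (10,0)–(10,7): clear
  edge (10,7)–(1,9): clear
  midpoint (12,10) outside
  → clear
Obstacle 2 [(1,13) (11,13) (3,24) (1,19)]:
  edge (1,13)–(11,13): clear
  edge (11,13)–(3,24): clear
  edge (3,24)–(1,19): clear
  edge (1,19)–(1,13): clear
  midpoint (12,10) outside
  → clear
Obstacle 3 [(14,3) (19,1) (24,0) (24,6) (19,11)]:
  edge (14,3)–(19,1): clear
  edge (19,1)–(24,0): clear
  edge (24,0)–(24,6): clear
  edge (24,6)–(19,11): clear
  edge (19,11)–(14,3): clear
  midpoint (12,10) outside
  → clear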